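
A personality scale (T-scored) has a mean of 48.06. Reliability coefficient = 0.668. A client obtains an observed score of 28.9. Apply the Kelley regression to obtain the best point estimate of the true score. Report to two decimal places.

35.26

T̂ = ρX + (1 − ρ)μ
  = 0.668 × 28.9 + 0.332 × 48.06
  = 19.3052 + 15.95592
  = 35.261
  ≈ 35.26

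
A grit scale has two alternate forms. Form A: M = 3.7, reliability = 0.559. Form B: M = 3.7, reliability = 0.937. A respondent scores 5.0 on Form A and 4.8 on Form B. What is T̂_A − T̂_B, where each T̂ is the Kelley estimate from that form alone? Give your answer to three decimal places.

T̂_A = 0.559(5.0) + 0.441(3.7) = 4.42670
T̂_B = 0.937(4.8) + 0.063(3.7) = 4.73070
T̂_A − T̂_B = -0.30400

-0.304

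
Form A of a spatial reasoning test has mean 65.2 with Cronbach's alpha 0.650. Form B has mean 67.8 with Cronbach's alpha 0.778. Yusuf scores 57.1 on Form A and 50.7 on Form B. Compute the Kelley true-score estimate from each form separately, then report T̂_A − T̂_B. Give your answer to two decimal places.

T̂_A = 0.650(57.1) + 0.350(65.2) = 59.9350
T̂_B = 0.778(50.7) + 0.222(67.8) = 54.4962
T̂_A − T̂_B = 5.4388

5.44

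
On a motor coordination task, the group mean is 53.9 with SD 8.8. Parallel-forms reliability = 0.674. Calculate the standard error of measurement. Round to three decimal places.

5.024

SEM = SD · √(1 − ρ) = 8.8 × √0.326 = 8.8 × 0.5710 = 5.0245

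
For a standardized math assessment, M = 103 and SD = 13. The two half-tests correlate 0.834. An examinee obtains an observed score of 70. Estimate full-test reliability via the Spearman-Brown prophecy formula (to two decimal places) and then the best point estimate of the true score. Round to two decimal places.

72.97

Spearman-Brown: ρ = 2r/(1 + r) = 2(0.834)/(1 + 0.834) = 1.6680/1.834 = 0.9095 → 0.91
T̂ = 0.91(70) + 0.09(103) = 63.70 + 9.27 = 72.970 → 72.97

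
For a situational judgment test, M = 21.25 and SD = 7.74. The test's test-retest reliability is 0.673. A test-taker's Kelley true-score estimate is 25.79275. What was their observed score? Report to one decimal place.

28.0

T̂ = ρX + (1 − ρ)μ  ⇒  X = (T̂ − (1 − ρ)μ) / ρ
X = (25.79275 − 0.327 × 21.25) / 0.673 = (25.79275 − 6.94875) / 0.673 = 18.84400 / 0.673 = 28.000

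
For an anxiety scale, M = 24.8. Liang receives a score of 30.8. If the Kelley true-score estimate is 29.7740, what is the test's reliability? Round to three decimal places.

T̂ = ρX + (1 − ρ)μ  ⇒  T̂ − μ = ρ(X − μ)
ρ = (T̂ − μ)/(X − μ) = (29.7740 − 24.8) / (30.8 − 24.8) = 4.9740 / 6.0 = 0.82900

0.829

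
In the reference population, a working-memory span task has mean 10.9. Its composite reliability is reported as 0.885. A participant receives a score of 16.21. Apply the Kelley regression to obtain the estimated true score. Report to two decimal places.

T̂ = 0.885(16.21) + 0.115(10.9) = 14.34585 + 1.2535 = 15.599 → 15.60

15.60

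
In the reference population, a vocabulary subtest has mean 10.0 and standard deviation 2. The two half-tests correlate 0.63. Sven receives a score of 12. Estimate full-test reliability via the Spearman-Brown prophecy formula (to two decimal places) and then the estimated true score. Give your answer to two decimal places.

11.54

Spearman-Brown: ρ = 2r/(1 + r) = 2(0.63)/(1 + 0.63) = 1.260/1.63 = 0.7730 → 0.77
T̂ = ρX + (1 − ρ)μ
  = 0.77 × 12 + 0.23 × 10.0
  = 9.24 + 2.300
  = 11.540
  ≈ 11.54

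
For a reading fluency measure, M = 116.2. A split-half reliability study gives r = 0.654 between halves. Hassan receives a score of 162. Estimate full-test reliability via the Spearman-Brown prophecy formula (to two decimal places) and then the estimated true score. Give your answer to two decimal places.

Spearman-Brown: ρ = 2r/(1 + r) = 2(0.654)/(1 + 0.654) = 1.3080/1.654 = 0.7908 → 0.79
Weight the observed score by reliability and the mean by (1 − reliability): T̂ = 0.79·162 + 0.21·116.2 = 127.98 + 24.402 = 152.382.

152.38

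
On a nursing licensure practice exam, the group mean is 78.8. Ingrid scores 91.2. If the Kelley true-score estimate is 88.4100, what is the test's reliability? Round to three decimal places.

T̂ = ρX + (1 − ρ)μ  ⇒  T̂ − μ = ρ(X − μ)
ρ = (T̂ − μ)/(X − μ) = (88.4100 − 78.8) / (91.2 − 78.8) = 9.6100 / 12.4 = 0.77500

0.775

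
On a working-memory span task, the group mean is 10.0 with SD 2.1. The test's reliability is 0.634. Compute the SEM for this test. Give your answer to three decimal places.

1.270

SEM = SD · √(1 − ρ) = 2.1 × √0.366 = 2.1 × 0.6050 = 1.2705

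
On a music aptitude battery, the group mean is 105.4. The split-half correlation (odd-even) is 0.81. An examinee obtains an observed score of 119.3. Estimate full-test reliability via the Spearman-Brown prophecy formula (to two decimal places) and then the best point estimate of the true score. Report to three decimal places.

Spearman-Brown: ρ = 2r/(1 + r) = 2(0.81)/(1 + 0.81) = 1.620/1.81 = 0.8950 → 0.90
T̂ = 0.90(119.3) + 0.10(105.4) = 107.370 + 10.540 = 117.9100 → 117.910

117.910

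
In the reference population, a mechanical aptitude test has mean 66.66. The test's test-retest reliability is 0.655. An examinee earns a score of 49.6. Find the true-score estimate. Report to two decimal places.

T̂ = 0.655(49.6) + 0.345(66.66) = 32.4880 + 22.99770 = 55.486 → 55.49

55.49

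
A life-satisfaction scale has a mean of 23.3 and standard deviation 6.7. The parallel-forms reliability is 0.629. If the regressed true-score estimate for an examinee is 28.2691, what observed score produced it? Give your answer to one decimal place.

31.2

T̂ = ρX + (1 − ρ)μ  ⇒  X = (T̂ − (1 − ρ)μ) / ρ
X = (28.2691 − 0.371 × 23.3) / 0.629 = (28.2691 − 8.6443) / 0.629 = 19.6248 / 0.629 = 31.200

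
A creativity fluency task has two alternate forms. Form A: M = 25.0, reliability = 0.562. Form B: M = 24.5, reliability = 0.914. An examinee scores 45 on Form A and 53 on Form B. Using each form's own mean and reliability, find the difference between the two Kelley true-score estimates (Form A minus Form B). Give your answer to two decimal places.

T̂_A = 0.562(45) + 0.438(25.0) = 36.2400
T̂_B = 0.914(53) + 0.086(24.5) = 50.5490
T̂_A − T̂_B = -14.3090

-14.31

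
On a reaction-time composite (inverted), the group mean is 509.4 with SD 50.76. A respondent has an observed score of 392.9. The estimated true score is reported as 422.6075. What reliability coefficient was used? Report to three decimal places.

T̂ = ρX + (1 − ρ)μ  ⇒  T̂ − μ = ρ(X − μ)
ρ = (T̂ − μ)/(X − μ) = (422.6075 − 509.4) / (392.9 − 509.4) = -86.7925 / -116.5 = 0.74500

0.745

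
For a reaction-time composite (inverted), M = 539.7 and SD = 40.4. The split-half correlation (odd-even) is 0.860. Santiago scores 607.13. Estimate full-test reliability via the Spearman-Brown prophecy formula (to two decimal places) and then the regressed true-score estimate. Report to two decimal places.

Spearman-Brown: ρ = 2r/(1 + r) = 2(0.860)/(1 + 0.860) = 1.7200/1.860 = 0.9247 → 0.92
T̂ = 0.92(607.13) + 0.08(539.7) = 558.5596 + 43.176 = 601.736 → 601.74

601.74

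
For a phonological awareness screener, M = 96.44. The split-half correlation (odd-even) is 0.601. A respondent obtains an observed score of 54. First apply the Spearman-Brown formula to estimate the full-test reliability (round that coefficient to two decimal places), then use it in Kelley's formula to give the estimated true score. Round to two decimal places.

Spearman-Brown: ρ = 2r/(1 + r) = 2(0.601)/(1 + 0.601) = 1.2020/1.601 = 0.7508 → 0.75
Regress the observed score toward the mean by the unreliability: T̂ = 0.75·54 + 0.25·96.44 = 40.50 + 24.1100 = 64.610.

64.61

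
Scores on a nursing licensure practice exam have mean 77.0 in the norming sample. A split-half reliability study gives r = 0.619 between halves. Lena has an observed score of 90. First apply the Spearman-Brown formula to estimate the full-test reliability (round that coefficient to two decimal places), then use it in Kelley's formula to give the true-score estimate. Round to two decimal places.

Spearman-Brown: ρ = 2r/(1 + r) = 2(0.619)/(1 + 0.619) = 1.2380/1.619 = 0.7647 → 0.76
Regress the observed score toward the mean by the unreliability: T̂ = 0.76·90 + 0.24·77.0 = 68.40 + 18.480 = 86.880.

86.88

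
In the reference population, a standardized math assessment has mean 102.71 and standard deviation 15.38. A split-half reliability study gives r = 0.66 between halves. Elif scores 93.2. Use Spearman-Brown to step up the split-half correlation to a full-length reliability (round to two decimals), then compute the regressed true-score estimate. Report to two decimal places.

95.10

Spearman-Brown: ρ = 2r/(1 + r) = 2(0.66)/(1 + 0.66) = 1.320/1.66 = 0.7952 → 0.80
T̂ = ρX + (1 − ρ)μ
  = 0.80 × 93.2 + 0.20 × 102.71
  = 74.560 + 20.5420
  = 95.102
  ≈ 95.10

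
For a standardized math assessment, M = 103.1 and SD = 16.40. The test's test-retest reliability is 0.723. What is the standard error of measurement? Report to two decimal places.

SEM = SD · √(1 − ρ) = 16.40 × √0.277 = 16.40 × 0.5263 = 8.631

8.63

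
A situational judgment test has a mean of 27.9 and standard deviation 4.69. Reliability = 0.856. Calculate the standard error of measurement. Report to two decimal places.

SEM = SD · √(1 − ρ) = 4.69 × √0.144 = 4.69 × 0.3795 = 1.780

1.78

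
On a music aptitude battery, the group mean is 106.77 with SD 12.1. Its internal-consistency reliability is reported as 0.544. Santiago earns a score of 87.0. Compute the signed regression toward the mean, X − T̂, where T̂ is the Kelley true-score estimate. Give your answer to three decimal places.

-9.015

T̂ = ρX + (1 − ρ)μ
  = 0.544 × 87.0 + 0.456 × 106.77
  = 47.3280 + 48.68712
  = 96.01512
  ≈ 96.0151
X − T̂ = 87.0 − 96.0151 = -9.0151 → -9.015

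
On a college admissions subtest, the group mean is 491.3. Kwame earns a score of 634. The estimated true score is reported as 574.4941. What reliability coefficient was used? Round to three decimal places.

0.583

T̂ = ρX + (1 − ρ)μ  ⇒  T̂ − μ = ρ(X − μ)
ρ = (T̂ − μ)/(X − μ) = (574.4941 − 491.3) / (634 − 491.3) = 83.1941 / 142.7 = 0.58300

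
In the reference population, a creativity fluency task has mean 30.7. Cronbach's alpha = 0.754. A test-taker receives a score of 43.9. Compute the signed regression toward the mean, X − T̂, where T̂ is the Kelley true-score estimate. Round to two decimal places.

3.25

T̂ = 0.754(43.9) + 0.246(30.7) = 33.1006 + 7.5522 = 40.6528 → 40.653
X − T̂ = 43.9 − 40.653 = 3.247 → 3.25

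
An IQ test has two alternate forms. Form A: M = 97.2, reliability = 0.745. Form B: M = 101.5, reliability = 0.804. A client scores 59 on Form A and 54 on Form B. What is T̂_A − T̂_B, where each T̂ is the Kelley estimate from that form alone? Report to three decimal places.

5.431

T̂_A = 0.745(59) + 0.255(97.2) = 68.74100
T̂_B = 0.804(54) + 0.196(101.5) = 63.31000
T̂_A − T̂_B = 5.43100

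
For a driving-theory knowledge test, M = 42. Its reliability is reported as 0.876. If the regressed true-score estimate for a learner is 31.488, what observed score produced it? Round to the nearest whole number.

T̂ = ρX + (1 − ρ)μ  ⇒  X = (T̂ − (1 − ρ)μ) / ρ
X = (31.488 − 0.124 × 42) / 0.876 = (31.488 − 5.208) / 0.876 = 26.280 / 0.876 = 30.00

30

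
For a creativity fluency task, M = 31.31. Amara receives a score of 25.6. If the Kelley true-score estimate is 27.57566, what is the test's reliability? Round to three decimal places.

T̂ = ρX + (1 − ρ)μ  ⇒  T̂ − μ = ρ(X − μ)
ρ = (T̂ − μ)/(X − μ) = (27.57566 − 31.31) / (25.6 − 31.31) = -3.73434 / -5.71 = 0.65400

0.654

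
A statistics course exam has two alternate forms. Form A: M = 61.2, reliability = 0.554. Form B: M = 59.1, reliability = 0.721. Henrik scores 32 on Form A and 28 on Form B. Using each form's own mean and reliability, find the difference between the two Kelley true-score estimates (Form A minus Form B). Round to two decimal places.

T̂_A = 0.554(32) + 0.446(61.2) = 45.0232
T̂_B = 0.721(28) + 0.279(59.1) = 36.6769
T̂_A − T̂_B = 8.3463

8.35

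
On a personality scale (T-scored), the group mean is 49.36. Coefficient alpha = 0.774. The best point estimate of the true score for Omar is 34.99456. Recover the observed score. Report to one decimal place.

30.8

T̂ = ρX + (1 − ρ)μ  ⇒  X = (T̂ − (1 − ρ)μ) / ρ
X = (34.99456 − 0.226 × 49.36) / 0.774 = (34.99456 − 11.15536) / 0.774 = 23.83920 / 0.774 = 30.800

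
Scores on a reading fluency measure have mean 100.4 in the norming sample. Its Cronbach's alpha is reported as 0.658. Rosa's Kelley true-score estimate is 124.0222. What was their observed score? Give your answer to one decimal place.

136.3

T̂ = ρX + (1 − ρ)μ  ⇒  X = (T̂ − (1 − ρ)μ) / ρ
X = (124.0222 − 0.342 × 100.4) / 0.658 = (124.0222 − 34.3368) / 0.658 = 89.6854 / 0.658 = 136.300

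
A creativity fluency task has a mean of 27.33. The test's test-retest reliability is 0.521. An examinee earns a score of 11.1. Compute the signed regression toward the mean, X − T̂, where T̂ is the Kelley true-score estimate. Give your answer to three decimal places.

-7.774

Regress the observed score toward the mean by the unreliability: T̂ = 0.521·11.1 + 0.479·27.33 = 5.7831 + 13.09107 = 18.87417.
X − T̂ = 11.1 − 18.8742 = -7.7742 → -7.774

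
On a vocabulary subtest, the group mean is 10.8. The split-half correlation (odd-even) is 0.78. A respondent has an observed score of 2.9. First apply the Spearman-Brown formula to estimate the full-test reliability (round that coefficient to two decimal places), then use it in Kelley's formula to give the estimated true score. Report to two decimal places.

Spearman-Brown: ρ = 2r/(1 + r) = 2(0.78)/(1 + 0.78) = 1.560/1.78 = 0.8764 → 0.88
T̂ = 0.88(2.9) + 0.12(10.8) = 2.552 + 1.296 = 3.848 → 3.85

3.85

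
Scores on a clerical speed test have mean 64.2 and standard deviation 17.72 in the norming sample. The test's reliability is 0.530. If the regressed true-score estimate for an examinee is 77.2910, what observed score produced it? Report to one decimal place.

T̂ = ρX + (1 − ρ)μ  ⇒  X = (T̂ − (1 − ρ)μ) / ρ
X = (77.2910 − 0.470 × 64.2) / 0.530 = (77.2910 − 30.1740) / 0.530 = 47.1170 / 0.530 = 88.900

88.9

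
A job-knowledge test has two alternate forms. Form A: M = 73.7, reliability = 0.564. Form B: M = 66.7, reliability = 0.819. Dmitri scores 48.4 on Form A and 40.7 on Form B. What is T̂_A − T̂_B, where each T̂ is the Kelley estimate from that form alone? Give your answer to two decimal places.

T̂_A = 0.564(48.4) + 0.436(73.7) = 59.4308
T̂_B = 0.819(40.7) + 0.181(66.7) = 45.4060
T̂_A − T̂_B = 14.0248

14.02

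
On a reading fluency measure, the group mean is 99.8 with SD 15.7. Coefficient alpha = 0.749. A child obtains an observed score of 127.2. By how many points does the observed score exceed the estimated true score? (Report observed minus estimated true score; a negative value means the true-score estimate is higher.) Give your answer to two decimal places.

T̂ = 0.749(127.2) + 0.251(99.8) = 95.2728 + 25.0498 = 120.3226 → 120.323
X − T̂ = 127.2 − 120.323 = 6.877 → 6.88

6.88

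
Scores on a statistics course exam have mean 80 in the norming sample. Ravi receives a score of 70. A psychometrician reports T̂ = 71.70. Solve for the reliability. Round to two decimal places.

T̂ = ρX + (1 − ρ)μ  ⇒  T̂ − μ = ρ(X − μ)
ρ = (T̂ − μ)/(X − μ) = (71.70 − 80) / (70 − 80) = -8.30 / -10.0 = 0.8300

0.83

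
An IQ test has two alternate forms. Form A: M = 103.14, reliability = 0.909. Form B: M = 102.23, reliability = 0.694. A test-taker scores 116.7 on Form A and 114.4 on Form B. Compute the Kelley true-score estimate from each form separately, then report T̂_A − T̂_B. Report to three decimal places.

T̂_A = 0.909(116.7) + 0.091(103.14) = 115.46604
T̂_B = 0.694(114.4) + 0.306(102.23) = 110.67598
T̂_A − T̂_B = 4.79006

4.790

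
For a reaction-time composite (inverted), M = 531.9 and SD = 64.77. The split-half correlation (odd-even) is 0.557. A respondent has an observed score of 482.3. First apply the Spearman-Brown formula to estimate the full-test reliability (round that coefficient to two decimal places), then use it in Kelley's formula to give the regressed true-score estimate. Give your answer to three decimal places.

Spearman-Brown: ρ = 2r/(1 + r) = 2(0.557)/(1 + 0.557) = 1.1140/1.557 = 0.7155 → 0.72
T̂ = 0.72(482.3) + 0.28(531.9) = 347.256 + 148.932 = 496.1880 → 496.188

496.188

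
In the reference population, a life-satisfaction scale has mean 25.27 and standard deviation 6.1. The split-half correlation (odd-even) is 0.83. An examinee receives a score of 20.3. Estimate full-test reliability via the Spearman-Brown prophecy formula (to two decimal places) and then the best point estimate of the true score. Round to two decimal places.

20.75

Spearman-Brown: ρ = 2r/(1 + r) = 2(0.83)/(1 + 0.83) = 1.660/1.83 = 0.9071 → 0.91
T̂ = ρX + (1 − ρ)μ
  = 0.91 × 20.3 + 0.09 × 25.27
  = 18.473 + 2.2743
  = 20.747
  ≈ 20.75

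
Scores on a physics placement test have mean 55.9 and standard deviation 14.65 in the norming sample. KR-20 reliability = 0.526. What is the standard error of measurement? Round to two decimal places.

10.09

SEM = SD · √(1 − ρ) = 14.65 × √0.474 = 14.65 × 0.6885 = 10.086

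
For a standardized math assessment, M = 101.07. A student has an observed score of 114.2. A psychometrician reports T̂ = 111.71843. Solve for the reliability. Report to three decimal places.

0.811

T̂ = ρX + (1 − ρ)μ  ⇒  T̂ − μ = ρ(X − μ)
ρ = (T̂ − μ)/(X − μ) = (111.71843 − 101.07) / (114.2 − 101.07) = 10.64843 / 13.13 = 0.81100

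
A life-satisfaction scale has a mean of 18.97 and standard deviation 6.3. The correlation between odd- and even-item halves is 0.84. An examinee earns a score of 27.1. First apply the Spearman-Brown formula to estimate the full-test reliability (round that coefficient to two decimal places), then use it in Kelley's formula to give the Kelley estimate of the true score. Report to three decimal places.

26.368

Spearman-Brown: ρ = 2r/(1 + r) = 2(0.84)/(1 + 0.84) = 1.680/1.84 = 0.9130 → 0.91
T̂ = 0.91(27.1) + 0.09(18.97) = 24.661 + 1.7073 = 26.3683 → 26.368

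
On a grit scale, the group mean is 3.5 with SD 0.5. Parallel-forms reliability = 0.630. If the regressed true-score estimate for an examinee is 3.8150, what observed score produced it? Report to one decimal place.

T̂ = ρX + (1 − ρ)μ  ⇒  X = (T̂ − (1 − ρ)μ) / ρ
X = (3.8150 − 0.370 × 3.5) / 0.630 = (3.8150 − 1.2950) / 0.630 = 2.5200 / 0.630 = 4.000

4.0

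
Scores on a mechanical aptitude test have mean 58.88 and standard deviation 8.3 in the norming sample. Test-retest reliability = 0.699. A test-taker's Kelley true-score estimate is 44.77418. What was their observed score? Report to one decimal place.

38.7

T̂ = ρX + (1 − ρ)μ  ⇒  X = (T̂ − (1 − ρ)μ) / ρ
X = (44.77418 − 0.301 × 58.88) / 0.699 = (44.77418 − 17.72288) / 0.699 = 27.05130 / 0.699 = 38.700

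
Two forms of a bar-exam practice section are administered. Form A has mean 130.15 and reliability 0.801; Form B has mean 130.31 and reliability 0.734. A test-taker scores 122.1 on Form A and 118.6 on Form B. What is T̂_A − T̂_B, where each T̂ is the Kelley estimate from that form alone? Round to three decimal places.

1.987

T̂_A = 0.801(122.1) + 0.199(130.15) = 123.70195
T̂_B = 0.734(118.6) + 0.266(130.31) = 121.71486
T̂_A − T̂_B = 1.98709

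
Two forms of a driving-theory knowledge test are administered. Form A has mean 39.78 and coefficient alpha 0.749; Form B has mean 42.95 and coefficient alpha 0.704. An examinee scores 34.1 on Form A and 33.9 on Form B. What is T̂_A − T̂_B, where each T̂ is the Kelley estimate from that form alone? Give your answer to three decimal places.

-1.053

T̂_A = 0.749(34.1) + 0.251(39.78) = 35.52568
T̂_B = 0.704(33.9) + 0.296(42.95) = 36.57880
T̂_A − T̂_B = -1.05312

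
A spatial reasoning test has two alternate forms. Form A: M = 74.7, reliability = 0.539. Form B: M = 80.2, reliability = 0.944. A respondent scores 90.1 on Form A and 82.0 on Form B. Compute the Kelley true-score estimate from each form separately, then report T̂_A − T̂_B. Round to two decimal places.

1.10

T̂_A = 0.539(90.1) + 0.461(74.7) = 83.0006
T̂_B = 0.944(82.0) + 0.056(80.2) = 81.8992
T̂_A − T̂_B = 1.1014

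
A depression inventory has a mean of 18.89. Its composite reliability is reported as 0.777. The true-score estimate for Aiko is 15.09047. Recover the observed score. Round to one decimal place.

T̂ = ρX + (1 − ρ)μ  ⇒  X = (T̂ − (1 − ρ)μ) / ρ
X = (15.09047 − 0.223 × 18.89) / 0.777 = (15.09047 − 4.21247) / 0.777 = 10.87800 / 0.777 = 14.000

14.0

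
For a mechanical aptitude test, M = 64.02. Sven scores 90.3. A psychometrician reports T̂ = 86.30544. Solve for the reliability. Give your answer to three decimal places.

T̂ = ρX + (1 − ρ)μ  ⇒  T̂ − μ = ρ(X − μ)
ρ = (T̂ − μ)/(X − μ) = (86.30544 − 64.02) / (90.3 − 64.02) = 22.28544 / 26.28 = 0.84800

0.848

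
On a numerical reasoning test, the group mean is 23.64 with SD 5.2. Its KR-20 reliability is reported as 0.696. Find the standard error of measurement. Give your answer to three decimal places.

2.867

SEM = SD · √(1 − ρ) = 5.2 × √0.304 = 5.2 × 0.5514 = 2.8671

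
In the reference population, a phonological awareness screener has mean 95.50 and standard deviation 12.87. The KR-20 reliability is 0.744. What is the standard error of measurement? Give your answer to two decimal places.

SEM = SD · √(1 − ρ) = 12.87 × √0.256 = 12.87 × 0.5060 = 6.512

6.51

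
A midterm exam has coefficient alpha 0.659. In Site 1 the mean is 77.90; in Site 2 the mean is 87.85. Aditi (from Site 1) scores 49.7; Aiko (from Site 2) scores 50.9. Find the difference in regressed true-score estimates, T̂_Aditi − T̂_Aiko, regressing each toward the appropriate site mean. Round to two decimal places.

-4.18

T̂_Aditi = 0.659(49.7) + 0.341(77.90) = 59.3162
T̂_Aiko = 0.659(50.9) + 0.341(87.85) = 63.4999
Difference = 59.3162 − 63.4999 = -4.1837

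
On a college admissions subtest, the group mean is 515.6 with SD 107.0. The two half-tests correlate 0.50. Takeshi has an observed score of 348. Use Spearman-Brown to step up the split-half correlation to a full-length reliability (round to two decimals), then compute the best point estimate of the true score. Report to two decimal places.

403.31

Spearman-Brown: ρ = 2r/(1 + r) = 2(0.50)/(1 + 0.50) = 1.000/1.50 = 0.6667 → 0.67
T̂ = ρX + (1 − ρ)μ
  = 0.67 × 348 + 0.33 × 515.6
  = 233.16 + 170.148
  = 403.308
  ≈ 403.31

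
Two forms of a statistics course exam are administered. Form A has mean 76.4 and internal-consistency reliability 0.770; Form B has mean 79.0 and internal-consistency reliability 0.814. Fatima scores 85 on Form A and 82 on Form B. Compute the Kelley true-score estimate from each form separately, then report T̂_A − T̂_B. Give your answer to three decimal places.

T̂_A = 0.770(85) + 0.230(76.4) = 83.02200
T̂_B = 0.814(82) + 0.186(79.0) = 81.44200
T̂_A − T̂_B = 1.58000

1.580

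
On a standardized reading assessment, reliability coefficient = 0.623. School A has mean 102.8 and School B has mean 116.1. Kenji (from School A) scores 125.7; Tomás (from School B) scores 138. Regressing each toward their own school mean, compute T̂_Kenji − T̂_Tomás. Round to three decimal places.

-12.677

T̂_Kenji = 0.623(125.7) + 0.377(102.8) = 117.06670
T̂_Tomás = 0.623(138) + 0.377(116.1) = 129.74370
Difference = 117.06670 − 129.74370 = -12.67700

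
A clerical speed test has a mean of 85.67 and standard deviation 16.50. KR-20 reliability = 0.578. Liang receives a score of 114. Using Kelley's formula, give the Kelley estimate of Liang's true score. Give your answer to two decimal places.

102.04

T̂ = ρX + (1 − ρ)μ
  = 0.578 × 114 + 0.422 × 85.67
  = 65.892 + 36.15274
  = 102.045
  ≈ 102.04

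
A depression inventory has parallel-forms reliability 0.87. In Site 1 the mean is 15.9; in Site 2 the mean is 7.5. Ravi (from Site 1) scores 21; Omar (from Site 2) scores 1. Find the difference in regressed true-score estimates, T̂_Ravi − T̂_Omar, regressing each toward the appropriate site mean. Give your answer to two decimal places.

18.49

T̂_Ravi = 0.87(21) + 0.13(15.9) = 20.3370
T̂_Omar = 0.87(1) + 0.13(7.5) = 1.8450
Difference = 20.3370 − 1.8450 = 18.4920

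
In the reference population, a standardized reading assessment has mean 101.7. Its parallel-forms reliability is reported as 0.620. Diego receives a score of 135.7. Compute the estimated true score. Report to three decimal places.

T̂ = ρX + (1 − ρ)μ
  = 0.620 × 135.7 + 0.380 × 101.7
  = 84.1340 + 38.6460
  = 122.7800
  ≈ 122.780

122.780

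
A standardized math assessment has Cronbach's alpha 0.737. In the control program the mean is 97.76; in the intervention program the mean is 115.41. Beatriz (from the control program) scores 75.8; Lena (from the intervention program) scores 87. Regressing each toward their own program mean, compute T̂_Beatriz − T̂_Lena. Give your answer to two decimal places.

T̂_Beatriz = 0.737(75.8) + 0.263(97.76) = 81.5755
T̂_Lena = 0.737(87) + 0.263(115.41) = 94.4718
Difference = 81.5755 − 94.4718 = -12.8963

-12.90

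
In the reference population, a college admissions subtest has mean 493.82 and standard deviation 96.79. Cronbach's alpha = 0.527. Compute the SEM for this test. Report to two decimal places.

66.57

SEM = SD · √(1 − ρ) = 96.79 × √0.473 = 96.79 × 0.6877 = 66.567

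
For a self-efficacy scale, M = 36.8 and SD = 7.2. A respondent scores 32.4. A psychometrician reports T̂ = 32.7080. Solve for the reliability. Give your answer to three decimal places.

T̂ = ρX + (1 − ρ)μ  ⇒  T̂ − μ = ρ(X − μ)
ρ = (T̂ − μ)/(X − μ) = (32.7080 − 36.8) / (32.4 − 36.8) = -4.0920 / -4.4 = 0.93000

0.930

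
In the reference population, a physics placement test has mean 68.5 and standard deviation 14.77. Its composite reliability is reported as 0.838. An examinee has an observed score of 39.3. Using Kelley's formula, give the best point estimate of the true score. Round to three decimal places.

T̂ = ρX + (1 − ρ)μ
  = 0.838 × 39.3 + 0.162 × 68.5
  = 32.9334 + 11.0970
  = 44.0304
  ≈ 44.030

44.030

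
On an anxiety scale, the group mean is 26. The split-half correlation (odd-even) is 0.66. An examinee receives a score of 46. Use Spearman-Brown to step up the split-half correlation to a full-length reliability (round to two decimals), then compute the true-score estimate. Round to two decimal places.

Spearman-Brown: ρ = 2r/(1 + r) = 2(0.66)/(1 + 0.66) = 1.320/1.66 = 0.7952 → 0.80
T̂ = ρX + (1 − ρ)μ
  = 0.80 × 46 + 0.20 × 26
  = 36.80 + 5.20
  = 42.000
  ≈ 42.00

42.00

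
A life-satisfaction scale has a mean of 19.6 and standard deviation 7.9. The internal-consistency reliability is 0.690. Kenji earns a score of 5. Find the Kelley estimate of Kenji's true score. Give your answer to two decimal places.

T̂ = ρX + (1 − ρ)μ
  = 0.690 × 5 + 0.310 × 19.6
  = 3.450 + 6.0760
  = 9.526
  ≈ 9.53

9.53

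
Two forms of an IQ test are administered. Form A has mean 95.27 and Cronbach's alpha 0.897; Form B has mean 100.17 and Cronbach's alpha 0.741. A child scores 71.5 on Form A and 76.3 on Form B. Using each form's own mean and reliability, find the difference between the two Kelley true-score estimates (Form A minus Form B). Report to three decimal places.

T̂_A = 0.897(71.5) + 0.103(95.27) = 73.94831
T̂_B = 0.741(76.3) + 0.259(100.17) = 82.48233
T̂_A − T̂_B = -8.53402

-8.534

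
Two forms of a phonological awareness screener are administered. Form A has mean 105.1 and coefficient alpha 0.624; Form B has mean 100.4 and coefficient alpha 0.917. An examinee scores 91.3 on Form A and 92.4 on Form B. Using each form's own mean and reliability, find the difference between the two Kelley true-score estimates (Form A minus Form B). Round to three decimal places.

3.425

T̂_A = 0.624(91.3) + 0.376(105.1) = 96.48880
T̂_B = 0.917(92.4) + 0.083(100.4) = 93.06400
T̂_A − T̂_B = 3.42480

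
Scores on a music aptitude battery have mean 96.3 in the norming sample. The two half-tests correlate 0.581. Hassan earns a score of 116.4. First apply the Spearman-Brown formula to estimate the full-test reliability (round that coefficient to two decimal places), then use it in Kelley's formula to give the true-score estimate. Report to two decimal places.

110.97

Spearman-Brown: ρ = 2r/(1 + r) = 2(0.581)/(1 + 0.581) = 1.1620/1.581 = 0.7350 → 0.73
T̂ = ρX + (1 − ρ)μ
  = 0.73 × 116.4 + 0.27 × 96.3
  = 84.972 + 26.001
  = 110.973
  ≈ 110.97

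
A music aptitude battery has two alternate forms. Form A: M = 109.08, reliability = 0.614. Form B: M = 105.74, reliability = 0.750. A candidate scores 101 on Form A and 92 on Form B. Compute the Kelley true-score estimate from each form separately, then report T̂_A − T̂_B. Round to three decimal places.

8.684

T̂_A = 0.614(101) + 0.386(109.08) = 104.11888
T̂_B = 0.750(92) + 0.250(105.74) = 95.43500
T̂_A − T̂_B = 8.68388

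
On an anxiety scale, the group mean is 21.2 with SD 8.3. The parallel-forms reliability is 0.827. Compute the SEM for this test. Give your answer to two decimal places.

SEM = SD · √(1 − ρ) = 8.3 × √0.173 = 8.3 × 0.4159 = 3.452

3.45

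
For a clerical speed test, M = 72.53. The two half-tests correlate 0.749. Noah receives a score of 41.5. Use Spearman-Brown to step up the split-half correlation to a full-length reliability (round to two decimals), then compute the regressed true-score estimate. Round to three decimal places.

Spearman-Brown: ρ = 2r/(1 + r) = 2(0.749)/(1 + 0.749) = 1.4980/1.749 = 0.8565 → 0.86
Kelley's formula gives T̂ = 0.86·41.5 + 0.14·72.53 = 35.690 + 10.1542 = 45.8442.

45.844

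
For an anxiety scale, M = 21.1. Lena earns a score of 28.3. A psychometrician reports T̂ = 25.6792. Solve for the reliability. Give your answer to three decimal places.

T̂ = ρX + (1 − ρ)μ  ⇒  T̂ − μ = ρ(X − μ)
ρ = (T̂ − μ)/(X − μ) = (25.6792 − 21.1) / (28.3 − 21.1) = 4.5792 / 7.2 = 0.63600

0.636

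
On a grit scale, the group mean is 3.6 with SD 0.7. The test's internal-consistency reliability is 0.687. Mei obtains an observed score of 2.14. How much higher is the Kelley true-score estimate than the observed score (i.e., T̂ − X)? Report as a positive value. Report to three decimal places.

0.457

T̂ = 0.687(2.14) + 0.313(3.6) = 1.47018 + 1.1268 = 2.59698 → 2.5970
T̂ − X = 2.5970 − 2.14 = 0.4570 → 0.457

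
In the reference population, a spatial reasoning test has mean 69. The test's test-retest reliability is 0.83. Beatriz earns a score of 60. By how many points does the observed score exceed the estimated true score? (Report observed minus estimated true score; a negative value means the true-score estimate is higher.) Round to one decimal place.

-1.5

T̂ = ρX + (1 − ρ)μ
  = 0.83 × 60 + 0.17 × 69
  = 49.80 + 11.73
  = 61.530
  ≈ 61.53
X − T̂ = 60 − 61.53 = -1.53 → -1.5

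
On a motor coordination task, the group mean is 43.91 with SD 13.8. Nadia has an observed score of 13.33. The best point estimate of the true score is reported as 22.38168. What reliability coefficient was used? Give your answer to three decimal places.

T̂ = ρX + (1 − ρ)μ  ⇒  T̂ − μ = ρ(X − μ)
ρ = (T̂ − μ)/(X − μ) = (22.38168 − 43.91) / (13.33 − 43.91) = -21.52832 / -30.58 = 0.70400

0.704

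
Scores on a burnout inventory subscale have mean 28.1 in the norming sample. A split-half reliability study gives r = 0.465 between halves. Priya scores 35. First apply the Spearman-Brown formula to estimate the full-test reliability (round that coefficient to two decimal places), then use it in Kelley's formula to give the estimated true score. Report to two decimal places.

32.45

Spearman-Brown: ρ = 2r/(1 + r) = 2(0.465)/(1 + 0.465) = 0.9300/1.465 = 0.6348 → 0.63
Kelley's formula gives T̂ = 0.63·35 + 0.37·28.1 = 22.05 + 10.397 = 32.447.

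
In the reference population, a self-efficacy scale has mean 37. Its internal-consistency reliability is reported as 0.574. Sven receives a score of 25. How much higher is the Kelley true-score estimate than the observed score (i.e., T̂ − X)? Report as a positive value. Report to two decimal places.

5.11

T̂ = ρX + (1 − ρ)μ
  = 0.574 × 25 + 0.426 × 37
  = 14.350 + 15.762
  = 30.1120
  ≈ 30.112
T̂ − X = 30.112 − 25 = 5.112 → 5.11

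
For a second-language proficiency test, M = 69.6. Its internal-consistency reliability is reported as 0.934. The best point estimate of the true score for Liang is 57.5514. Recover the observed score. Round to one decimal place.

T̂ = ρX + (1 − ρ)μ  ⇒  X = (T̂ − (1 − ρ)μ) / ρ
X = (57.5514 − 0.066 × 69.6) / 0.934 = (57.5514 − 4.5936) / 0.934 = 52.9578 / 0.934 = 56.700

56.7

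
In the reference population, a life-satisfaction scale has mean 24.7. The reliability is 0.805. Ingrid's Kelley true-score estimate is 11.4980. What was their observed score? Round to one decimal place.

8.3

T̂ = ρX + (1 − ρ)μ  ⇒  X = (T̂ − (1 − ρ)μ) / ρ
X = (11.4980 − 0.195 × 24.7) / 0.805 = (11.4980 − 4.8165) / 0.805 = 6.6815 / 0.805 = 8.300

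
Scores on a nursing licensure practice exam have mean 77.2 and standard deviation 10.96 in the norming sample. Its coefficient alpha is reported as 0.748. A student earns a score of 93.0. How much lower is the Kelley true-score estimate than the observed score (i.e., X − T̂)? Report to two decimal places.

3.98

Regress the observed score toward the mean by the unreliability: T̂ = 0.748·93.0 + 0.252·77.2 = 69.5640 + 19.4544 = 89.0184.
X − T̂ = 93.0 − 89.018 = 3.982 → 3.98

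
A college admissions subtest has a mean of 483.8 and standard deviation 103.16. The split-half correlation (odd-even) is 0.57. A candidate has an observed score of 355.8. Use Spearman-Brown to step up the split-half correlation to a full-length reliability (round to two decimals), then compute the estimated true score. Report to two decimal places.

Spearman-Brown: ρ = 2r/(1 + r) = 2(0.57)/(1 + 0.57) = 1.140/1.57 = 0.7261 → 0.73
Regress the observed score toward the mean by the unreliability: T̂ = 0.73·355.8 + 0.27·483.8 = 259.734 + 130.626 = 390.360.

390.36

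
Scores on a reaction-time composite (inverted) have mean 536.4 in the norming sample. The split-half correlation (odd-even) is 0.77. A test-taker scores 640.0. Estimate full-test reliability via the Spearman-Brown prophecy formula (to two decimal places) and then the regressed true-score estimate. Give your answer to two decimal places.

626.53

Spearman-Brown: ρ = 2r/(1 + r) = 2(0.77)/(1 + 0.77) = 1.540/1.77 = 0.8701 → 0.87
T̂ = 0.87(640.0) + 0.13(536.4) = 556.800 + 69.732 = 626.532 → 626.53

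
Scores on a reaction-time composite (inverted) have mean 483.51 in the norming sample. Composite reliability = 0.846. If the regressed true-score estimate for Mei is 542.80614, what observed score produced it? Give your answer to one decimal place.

T̂ = ρX + (1 − ρ)μ  ⇒  X = (T̂ − (1 − ρ)μ) / ρ
X = (542.80614 − 0.154 × 483.51) / 0.846 = (542.80614 − 74.46054) / 0.846 = 468.34560 / 0.846 = 553.600

553.6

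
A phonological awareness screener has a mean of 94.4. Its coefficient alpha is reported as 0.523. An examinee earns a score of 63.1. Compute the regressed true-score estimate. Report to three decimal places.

Regress the observed score toward the mean by the unreliability: T̂ = 0.523·63.1 + 0.477·94.4 = 33.0013 + 45.0288 = 78.0301.

78.030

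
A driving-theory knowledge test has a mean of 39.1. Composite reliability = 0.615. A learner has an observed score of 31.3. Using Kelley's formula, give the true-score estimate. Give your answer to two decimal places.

Weight the observed score by reliability and the mean by (1 − reliability): T̂ = 0.615·31.3 + 0.385·39.1 = 19.2495 + 15.0535 = 34.303.

34.30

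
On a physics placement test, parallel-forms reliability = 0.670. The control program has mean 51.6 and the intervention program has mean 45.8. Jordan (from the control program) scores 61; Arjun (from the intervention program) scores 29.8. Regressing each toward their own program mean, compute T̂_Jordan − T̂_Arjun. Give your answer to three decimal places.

T̂_Jordan = 0.670(61) + 0.330(51.6) = 57.89800
T̂_Arjun = 0.670(29.8) + 0.330(45.8) = 35.08000
Difference = 57.89800 − 35.08000 = 22.81800

22.818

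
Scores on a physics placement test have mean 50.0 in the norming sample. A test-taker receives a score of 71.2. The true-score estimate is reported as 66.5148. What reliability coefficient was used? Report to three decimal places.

0.779

T̂ = ρX + (1 − ρ)μ  ⇒  T̂ − μ = ρ(X − μ)
ρ = (T̂ − μ)/(X − μ) = (66.5148 − 50.0) / (71.2 − 50.0) = 16.5148 / 21.2 = 0.77900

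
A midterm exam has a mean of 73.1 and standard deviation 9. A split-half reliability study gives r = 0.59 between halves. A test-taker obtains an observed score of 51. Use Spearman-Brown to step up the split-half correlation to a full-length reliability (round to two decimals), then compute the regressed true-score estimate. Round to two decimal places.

56.75

Spearman-Brown: ρ = 2r/(1 + r) = 2(0.59)/(1 + 0.59) = 1.180/1.59 = 0.7421 → 0.74
T̂ = ρX + (1 − ρ)μ
  = 0.74 × 51 + 0.26 × 73.1
  = 37.74 + 19.006
  = 56.746
  ≈ 56.75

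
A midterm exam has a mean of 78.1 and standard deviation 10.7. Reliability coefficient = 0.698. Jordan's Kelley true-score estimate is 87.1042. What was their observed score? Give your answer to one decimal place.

91.0

T̂ = ρX + (1 − ρ)μ  ⇒  X = (T̂ − (1 − ρ)μ) / ρ
X = (87.1042 − 0.302 × 78.1) / 0.698 = (87.1042 − 23.5862) / 0.698 = 63.5180 / 0.698 = 91.000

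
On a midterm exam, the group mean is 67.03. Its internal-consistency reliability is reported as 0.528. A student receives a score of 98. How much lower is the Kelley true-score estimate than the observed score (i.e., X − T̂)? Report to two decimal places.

T̂ = ρX + (1 − ρ)μ
  = 0.528 × 98 + 0.472 × 67.03
  = 51.744 + 31.63816
  = 83.3822
  ≈ 83.382
X − T̂ = 98 − 83.382 = 14.618 → 14.62

14.62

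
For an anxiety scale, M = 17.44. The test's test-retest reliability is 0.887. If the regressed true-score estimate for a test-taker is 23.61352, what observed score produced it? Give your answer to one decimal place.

T̂ = ρX + (1 − ρ)μ  ⇒  X = (T̂ − (1 − ρ)μ) / ρ
X = (23.61352 − 0.113 × 17.44) / 0.887 = (23.61352 − 1.97072) / 0.887 = 21.64280 / 0.887 = 24.400

24.4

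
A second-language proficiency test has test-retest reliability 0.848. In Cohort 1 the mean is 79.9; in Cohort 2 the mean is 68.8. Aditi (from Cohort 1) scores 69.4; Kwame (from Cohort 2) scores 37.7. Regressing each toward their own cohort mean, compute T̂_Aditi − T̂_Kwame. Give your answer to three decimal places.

T̂_Aditi = 0.848(69.4) + 0.152(79.9) = 70.99600
T̂_Kwame = 0.848(37.7) + 0.152(68.8) = 42.42720
Difference = 70.99600 − 42.42720 = 28.56880

28.569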